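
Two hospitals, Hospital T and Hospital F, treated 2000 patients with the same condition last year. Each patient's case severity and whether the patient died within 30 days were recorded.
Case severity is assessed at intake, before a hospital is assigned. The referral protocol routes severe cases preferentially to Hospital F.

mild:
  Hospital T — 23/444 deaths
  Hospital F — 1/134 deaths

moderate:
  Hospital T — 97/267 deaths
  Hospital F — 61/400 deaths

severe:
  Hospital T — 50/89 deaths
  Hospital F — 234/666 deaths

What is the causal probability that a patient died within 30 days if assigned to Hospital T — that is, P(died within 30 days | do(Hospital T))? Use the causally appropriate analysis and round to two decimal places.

0.35

The case severity-specific comparison favours Hospital F throughout, but the pooled figures favour Hospital T. The question is whether to condition on case severity.
Case severity satisfies the back-door criterion: it is not a descendant of the hospital, and it blocks the spurious path from hospital to outcome. Adjusting for it (i.e., using the within-case severity rates) gives the causal effect.
Standardising Hospital T to the population case severity mix: 0.289·23/444 + 0.334·97/267 + 0.378·50/89 = 0.348.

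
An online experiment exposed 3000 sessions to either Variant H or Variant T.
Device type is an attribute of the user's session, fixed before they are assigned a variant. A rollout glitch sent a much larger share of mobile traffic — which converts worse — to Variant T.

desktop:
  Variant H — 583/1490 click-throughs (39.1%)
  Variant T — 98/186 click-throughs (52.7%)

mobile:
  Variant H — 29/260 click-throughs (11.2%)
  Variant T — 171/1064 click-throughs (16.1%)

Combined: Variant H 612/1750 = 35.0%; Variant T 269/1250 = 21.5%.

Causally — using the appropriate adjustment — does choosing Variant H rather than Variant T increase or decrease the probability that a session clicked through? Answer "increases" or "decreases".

The imbalance in device type arose from how sessions were allocated, not from anything the variant did; and device type independently affects the outcome. The pooled gap is confounded — condition on device type.
Within each level — desktop: 39.1% vs 52.7%; mobile: 11.2% vs 16.1% — Variant T is higher every time.

decreases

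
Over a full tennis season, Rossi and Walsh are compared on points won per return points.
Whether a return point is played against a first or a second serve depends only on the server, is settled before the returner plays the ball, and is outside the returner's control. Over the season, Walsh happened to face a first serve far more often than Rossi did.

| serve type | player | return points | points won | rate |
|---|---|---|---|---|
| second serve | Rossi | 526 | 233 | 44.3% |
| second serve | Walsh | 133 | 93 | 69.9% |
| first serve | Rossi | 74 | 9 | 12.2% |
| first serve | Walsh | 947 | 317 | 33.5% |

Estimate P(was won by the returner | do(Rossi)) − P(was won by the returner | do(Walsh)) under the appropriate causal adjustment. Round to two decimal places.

-0.23

The serve type-specific comparison favours Walsh throughout, but the pooled figures favour Rossi. The question is whether to condition on serve type.
Here serve type is a common cause — it drives both which player a case falls under and the outcome. The crude comparison mixes populations; the stratum-specific rates are the causally relevant ones.
Adjusting over the population distribution of serve type: 0.392·(0.443−0.699) + 0.608·(0.122−0.335) = -0.230.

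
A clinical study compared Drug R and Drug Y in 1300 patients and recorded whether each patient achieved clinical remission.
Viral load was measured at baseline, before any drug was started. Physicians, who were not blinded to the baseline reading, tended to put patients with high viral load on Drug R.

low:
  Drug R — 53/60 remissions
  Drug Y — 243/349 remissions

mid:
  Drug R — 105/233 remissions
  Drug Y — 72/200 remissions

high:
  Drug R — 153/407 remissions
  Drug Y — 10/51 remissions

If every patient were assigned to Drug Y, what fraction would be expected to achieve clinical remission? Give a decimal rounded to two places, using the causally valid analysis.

The stratified and pooled comparisons disagree (Drug R wins within each viral load; Drug Y wins overall), so the answer turns on the causal role of viral load.
Viral load is set before the drug has any effect — it is not caused by the drug — and it independently drives the outcome. That makes it a confounder, so the causal comparison is within viral load levels.
Standardising Drug Y to the population viral load mix: 0.315·243/349 + 0.333·72/200 + 0.352·10/51 = 0.408.

0.41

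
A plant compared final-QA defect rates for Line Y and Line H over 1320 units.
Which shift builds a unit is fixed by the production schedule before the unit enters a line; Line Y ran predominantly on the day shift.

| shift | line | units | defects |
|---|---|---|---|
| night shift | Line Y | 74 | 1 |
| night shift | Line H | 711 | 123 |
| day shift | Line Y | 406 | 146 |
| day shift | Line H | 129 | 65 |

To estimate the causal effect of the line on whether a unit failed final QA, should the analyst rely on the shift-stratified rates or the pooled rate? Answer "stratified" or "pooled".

stratified

The shift-specific comparison favours Line Y throughout, but the pooled figures favour Line H. The question is whether to condition on shift.
Nothing the line does changes shift; the imbalance is an allocation artefact. With shift also predicting the outcome, the pooled figure is confounded, and the within-stratum comparison is the causal one.
Within each level — night shift: 1.4% vs 17.3%; day shift: 36.0% vs 50.4% — Line Y is lower every time.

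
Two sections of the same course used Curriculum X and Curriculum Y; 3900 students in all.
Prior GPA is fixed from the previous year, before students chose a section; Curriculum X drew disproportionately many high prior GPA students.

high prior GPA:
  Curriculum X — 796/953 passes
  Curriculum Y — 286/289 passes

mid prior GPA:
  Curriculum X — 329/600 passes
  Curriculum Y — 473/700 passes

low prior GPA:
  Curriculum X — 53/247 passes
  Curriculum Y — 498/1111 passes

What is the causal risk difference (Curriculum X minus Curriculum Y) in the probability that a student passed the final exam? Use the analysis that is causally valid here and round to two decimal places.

Within every prior GPA band level Curriculum Y has the higher rate, yet pooled Curriculum X does — Simpson's reversal.
Prior GPA band differs across teaching methods for reasons unrelated to any effect of the teaching method itself, and it separately predicts the outcome — a classic confounder. We must compare within prior GPA band levels.
Adjusting over the population distribution of prior GPA band: 0.318·(0.835−0.990) + 0.333·(0.548−0.676) + 0.348·(0.215−0.448) = -0.173.

-0.17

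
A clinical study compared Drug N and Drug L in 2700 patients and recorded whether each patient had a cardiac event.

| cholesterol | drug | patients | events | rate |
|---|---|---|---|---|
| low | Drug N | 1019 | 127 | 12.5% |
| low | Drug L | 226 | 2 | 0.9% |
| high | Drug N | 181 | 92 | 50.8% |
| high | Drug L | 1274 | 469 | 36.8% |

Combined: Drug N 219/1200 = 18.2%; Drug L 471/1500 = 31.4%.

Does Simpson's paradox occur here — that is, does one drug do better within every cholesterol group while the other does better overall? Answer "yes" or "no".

yes

Within each cholesterol level (low 12.5% vs 0.9%; high 50.8% vs 36.8%), Drug L has the lower rate every time. Pooled: 18.2% vs 31.4% — Drug N has the lower rate overall. The two comparisons disagree.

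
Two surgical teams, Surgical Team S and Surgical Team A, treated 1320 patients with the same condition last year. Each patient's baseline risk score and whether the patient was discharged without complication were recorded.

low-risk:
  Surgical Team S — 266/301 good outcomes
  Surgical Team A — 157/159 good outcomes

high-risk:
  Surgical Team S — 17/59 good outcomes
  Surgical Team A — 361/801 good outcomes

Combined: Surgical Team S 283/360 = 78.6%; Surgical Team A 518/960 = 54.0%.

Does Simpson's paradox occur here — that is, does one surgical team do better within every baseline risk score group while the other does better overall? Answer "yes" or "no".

Within each baseline risk score level (low-risk 88.4% vs 98.7%; high-risk 28.8% vs 45.1%), Surgical Team A has the higher rate every time. Pooled: 78.6% vs 54.0% — Surgical Team S has the higher rate overall. The two comparisons disagree.

yes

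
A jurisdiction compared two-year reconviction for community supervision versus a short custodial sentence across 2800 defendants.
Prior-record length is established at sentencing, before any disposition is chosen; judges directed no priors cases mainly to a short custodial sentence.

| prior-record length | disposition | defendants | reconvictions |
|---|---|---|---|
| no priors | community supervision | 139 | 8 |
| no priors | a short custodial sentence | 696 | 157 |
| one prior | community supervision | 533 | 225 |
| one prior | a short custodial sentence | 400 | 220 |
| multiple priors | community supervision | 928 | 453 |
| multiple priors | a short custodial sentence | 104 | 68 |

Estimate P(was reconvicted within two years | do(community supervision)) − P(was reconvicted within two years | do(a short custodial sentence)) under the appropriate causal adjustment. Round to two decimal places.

-0.15

community supervision is lower inside every prior-record length stratum but a short custodial sentence is lower in aggregate. Whether to stratify depends on how prior-record length relates to the disposition.
Here prior-record length is a common cause — it drives both which disposition a case falls under and the outcome. The crude comparison mixes populations; the stratum-specific rates are the causally relevant ones.
Adjusting over the population distribution of prior-record length: 0.298·(0.058−0.226) + 0.333·(0.422−0.550) + 0.369·(0.488−0.654) = -0.154.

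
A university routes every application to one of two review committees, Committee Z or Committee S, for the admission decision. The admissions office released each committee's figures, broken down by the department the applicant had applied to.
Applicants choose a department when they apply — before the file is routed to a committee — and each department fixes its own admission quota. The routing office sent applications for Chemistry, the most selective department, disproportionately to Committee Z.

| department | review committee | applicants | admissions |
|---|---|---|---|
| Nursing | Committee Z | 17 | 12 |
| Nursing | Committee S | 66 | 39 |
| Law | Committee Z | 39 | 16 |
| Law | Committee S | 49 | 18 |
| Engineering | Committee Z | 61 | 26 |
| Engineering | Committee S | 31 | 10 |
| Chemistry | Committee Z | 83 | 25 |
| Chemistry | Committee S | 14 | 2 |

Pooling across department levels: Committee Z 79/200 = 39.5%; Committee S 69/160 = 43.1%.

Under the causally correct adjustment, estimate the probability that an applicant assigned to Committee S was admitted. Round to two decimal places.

0.35

Department differs across review committees for reasons unrelated to any effect of the review committee itself, and it separately predicts the outcome — a classic confounder. We must compare within department levels.
Standardising Committee S to the population department mix: 0.231·39/66 + 0.244·18/49 + 0.256·10/31 + 0.269·2/14 = 0.347.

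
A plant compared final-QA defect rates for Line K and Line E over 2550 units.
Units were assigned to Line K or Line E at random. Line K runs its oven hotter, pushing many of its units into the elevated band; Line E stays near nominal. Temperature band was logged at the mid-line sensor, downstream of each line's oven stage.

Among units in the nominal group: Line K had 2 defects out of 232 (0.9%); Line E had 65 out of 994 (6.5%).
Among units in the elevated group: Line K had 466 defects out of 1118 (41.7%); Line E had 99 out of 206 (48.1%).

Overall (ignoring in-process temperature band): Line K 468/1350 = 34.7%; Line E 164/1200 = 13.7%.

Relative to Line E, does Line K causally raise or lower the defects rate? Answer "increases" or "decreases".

increases

In-process temperature band here is a post-treatment variable shaped by the line; conditioning on it would introduce bias rather than remove it. The overall comparison is the causal one.
Pooled: Line K 34.7% vs Line E 13.7%; Line E is lower overall.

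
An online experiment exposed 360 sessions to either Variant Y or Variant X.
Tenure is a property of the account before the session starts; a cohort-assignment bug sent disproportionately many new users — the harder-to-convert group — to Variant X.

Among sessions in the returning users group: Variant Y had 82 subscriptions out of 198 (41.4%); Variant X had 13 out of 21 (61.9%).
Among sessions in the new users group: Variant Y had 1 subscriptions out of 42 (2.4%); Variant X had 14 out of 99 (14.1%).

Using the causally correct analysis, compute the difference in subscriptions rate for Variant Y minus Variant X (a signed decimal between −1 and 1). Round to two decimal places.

The stratified and pooled comparisons disagree (Variant X wins within each user tenure; Variant Y wins overall), so the answer turns on the causal role of user tenure.
The imbalance in user tenure arose from how sessions were allocated, not from anything the variant did; and user tenure independently affects the outcome. The pooled gap is confounded — condition on user tenure.
Adjusting over the population distribution of user tenure: 0.608·(0.414−0.619) + 0.392·(0.024−0.141) = -0.171.

-0.17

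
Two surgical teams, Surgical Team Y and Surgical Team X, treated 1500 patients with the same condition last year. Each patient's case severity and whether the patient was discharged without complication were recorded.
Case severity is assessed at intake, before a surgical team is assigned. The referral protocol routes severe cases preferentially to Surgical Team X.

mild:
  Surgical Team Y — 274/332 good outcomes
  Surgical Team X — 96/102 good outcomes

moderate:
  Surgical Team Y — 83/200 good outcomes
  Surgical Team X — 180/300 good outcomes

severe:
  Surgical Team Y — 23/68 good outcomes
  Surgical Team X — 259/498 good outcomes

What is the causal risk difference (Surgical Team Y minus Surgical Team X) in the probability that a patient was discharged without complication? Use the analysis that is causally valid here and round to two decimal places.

Since case severity is a pre-existing factor (not a product of the surgical team) and it affects the outcome on its own, it is a confounder. The stratified rates, not the pooled rate, identify the causal effect.
Adjusting over the population distribution of case severity: 0.289·(0.825−0.941) + 0.333·(0.415−0.600) + 0.377·(0.338−0.520) = -0.164.

-0.16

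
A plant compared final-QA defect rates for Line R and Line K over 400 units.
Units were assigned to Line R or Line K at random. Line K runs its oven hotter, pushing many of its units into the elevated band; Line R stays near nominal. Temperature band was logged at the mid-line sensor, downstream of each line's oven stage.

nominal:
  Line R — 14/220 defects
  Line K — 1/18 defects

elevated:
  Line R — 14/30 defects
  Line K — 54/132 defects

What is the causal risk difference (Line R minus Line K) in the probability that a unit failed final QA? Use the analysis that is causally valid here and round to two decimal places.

-0.25

Within every in-process temperature band level Line K has the lower rate, yet pooled Line R does — Simpson's reversal.
In-process temperature band here is a post-treatment variable shaped by the line; conditioning on it would introduce bias rather than remove it. The overall comparison is the causal one.
The causal difference is the pooled difference: 0.112 − 0.367 = -0.255.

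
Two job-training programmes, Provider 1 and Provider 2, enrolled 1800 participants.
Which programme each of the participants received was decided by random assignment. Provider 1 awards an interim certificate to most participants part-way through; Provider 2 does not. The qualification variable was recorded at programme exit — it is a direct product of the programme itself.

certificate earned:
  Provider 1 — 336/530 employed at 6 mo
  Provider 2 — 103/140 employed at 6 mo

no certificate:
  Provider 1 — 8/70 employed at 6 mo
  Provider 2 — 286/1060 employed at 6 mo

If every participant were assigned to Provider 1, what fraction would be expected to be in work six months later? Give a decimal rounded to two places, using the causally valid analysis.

The stratified and pooled comparisons disagree (Provider 2 wins within each qualification attained during the programme; Provider 1 wins overall), so the answer turns on the causal role of qualification attained during the programme.
Qualification attained during the programme is downstream of the programme. One should not condition on a consequence of treatment, so the overall rates are the right comparison.
So P(outcome | do(Provider 1)) is just the pooled rate for Provider 1: 344/600 = 0.573.

0.57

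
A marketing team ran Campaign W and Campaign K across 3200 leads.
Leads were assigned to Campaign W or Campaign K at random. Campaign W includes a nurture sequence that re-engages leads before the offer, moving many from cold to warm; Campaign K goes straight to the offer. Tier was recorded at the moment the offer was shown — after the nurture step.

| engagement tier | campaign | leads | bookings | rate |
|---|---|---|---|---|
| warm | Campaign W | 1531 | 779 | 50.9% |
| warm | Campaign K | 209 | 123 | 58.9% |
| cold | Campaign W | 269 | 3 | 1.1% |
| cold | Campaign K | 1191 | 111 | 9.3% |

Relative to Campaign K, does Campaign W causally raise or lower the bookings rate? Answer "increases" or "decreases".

The engagement tier-specific comparison favours Campaign K throughout, but the pooled figures favour Campaign W. The question is whether to condition on engagement tier.
The distribution of engagement tier is itself part of what the campaign does — it is an intermediate outcome. Holding it fixed would remove that part of the effect; the total effect is the pooled difference.
Pooled: Campaign W 43.4% vs Campaign K 16.7%; Campaign W is higher overall.

increases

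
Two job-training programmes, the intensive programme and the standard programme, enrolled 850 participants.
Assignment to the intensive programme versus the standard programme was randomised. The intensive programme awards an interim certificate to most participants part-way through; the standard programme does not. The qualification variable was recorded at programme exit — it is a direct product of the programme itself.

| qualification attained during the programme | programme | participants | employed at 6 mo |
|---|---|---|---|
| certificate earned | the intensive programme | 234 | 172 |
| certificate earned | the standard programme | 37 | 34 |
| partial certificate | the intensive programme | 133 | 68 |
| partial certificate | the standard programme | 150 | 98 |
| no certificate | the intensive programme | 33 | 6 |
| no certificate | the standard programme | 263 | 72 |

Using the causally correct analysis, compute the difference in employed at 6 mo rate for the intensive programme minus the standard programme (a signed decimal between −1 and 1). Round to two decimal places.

+0.16

The qualification attained during the programme-specific comparison favours the standard programme throughout, but the pooled figures favour the intensive programme. The question is whether to condition on qualification attained during the programme.
Stratifying would compare programmes among participants the programmes themselves sorted into qualification attained during the programme groups — a form of selection on an intermediate. The unconditioned pooled rates give the total causal effect.
The causal difference is the pooled difference: 0.615 − 0.453 = +0.162.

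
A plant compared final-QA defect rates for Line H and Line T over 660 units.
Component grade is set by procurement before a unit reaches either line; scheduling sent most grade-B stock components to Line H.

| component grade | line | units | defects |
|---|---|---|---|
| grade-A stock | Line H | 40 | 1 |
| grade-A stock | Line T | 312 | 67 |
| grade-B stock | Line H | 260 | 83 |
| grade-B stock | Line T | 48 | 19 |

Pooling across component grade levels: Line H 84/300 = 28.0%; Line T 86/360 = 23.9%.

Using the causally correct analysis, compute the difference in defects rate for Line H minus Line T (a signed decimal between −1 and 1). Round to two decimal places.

Since component grade is a pre-existing factor (not a product of the line) and it affects the outcome on its own, it is a confounder. The stratified rates, not the pooled rate, identify the causal effect.
Adjusting over the population distribution of component grade: 0.533·(0.025−0.215) + 0.467·(0.319−0.396) = -0.137.

-0.14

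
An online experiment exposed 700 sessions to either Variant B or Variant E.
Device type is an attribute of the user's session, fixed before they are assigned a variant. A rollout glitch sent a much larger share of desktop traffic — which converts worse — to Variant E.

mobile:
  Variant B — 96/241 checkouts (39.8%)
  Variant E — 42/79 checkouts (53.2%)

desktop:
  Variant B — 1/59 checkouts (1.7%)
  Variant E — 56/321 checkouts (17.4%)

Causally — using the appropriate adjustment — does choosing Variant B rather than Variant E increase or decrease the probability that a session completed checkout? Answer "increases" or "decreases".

The stratified and pooled comparisons disagree (Variant E wins within each device type; Variant B wins overall), so the answer turns on the causal role of device type.
The imbalance in device type arose from how sessions were allocated, not from anything the variant did; and device type independently affects the outcome. The pooled gap is confounded — condition on device type.
Within each level — mobile: 39.8% vs 53.2%; desktop: 1.7% vs 17.4% — Variant E is higher every time.

decreases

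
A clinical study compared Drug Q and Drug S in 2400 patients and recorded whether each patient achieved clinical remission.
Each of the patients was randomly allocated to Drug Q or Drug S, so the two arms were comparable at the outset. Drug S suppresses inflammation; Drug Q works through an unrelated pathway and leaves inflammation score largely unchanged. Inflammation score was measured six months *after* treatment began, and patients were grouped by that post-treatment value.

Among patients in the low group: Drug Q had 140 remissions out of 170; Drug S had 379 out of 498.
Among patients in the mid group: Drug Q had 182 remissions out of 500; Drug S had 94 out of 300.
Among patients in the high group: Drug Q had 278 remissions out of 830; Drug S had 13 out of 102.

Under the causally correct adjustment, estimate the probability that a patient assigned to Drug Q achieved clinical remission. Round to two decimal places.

The inflammation score-specific comparison favours Drug Q throughout, but the pooled figures favour Drug S. The question is whether to condition on inflammation score.
Inflammation score is downstream of the drug. One should not condition on a consequence of treatment, so the overall rates are the right comparison.
So P(outcome | do(Drug Q)) is just the pooled rate for Drug Q: 600/1500 = 0.400.

0.40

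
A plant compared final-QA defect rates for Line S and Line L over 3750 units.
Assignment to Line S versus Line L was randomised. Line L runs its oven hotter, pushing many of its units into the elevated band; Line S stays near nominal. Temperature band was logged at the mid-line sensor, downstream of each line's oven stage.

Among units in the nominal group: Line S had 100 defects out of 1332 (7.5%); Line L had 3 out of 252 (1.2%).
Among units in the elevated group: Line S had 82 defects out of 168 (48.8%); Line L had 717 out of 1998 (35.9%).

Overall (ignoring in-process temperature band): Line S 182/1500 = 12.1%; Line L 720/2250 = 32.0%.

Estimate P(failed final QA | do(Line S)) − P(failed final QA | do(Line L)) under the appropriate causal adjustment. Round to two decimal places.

Within every in-process temperature band level Line L has the lower rate, yet pooled Line S does — Simpson's reversal.
In-process temperature band here is a post-treatment variable shaped by the line; conditioning on it would introduce bias rather than remove it. The overall comparison is the causal one.
The causal difference is the pooled difference: 0.121 − 0.320 = -0.199.

-0.20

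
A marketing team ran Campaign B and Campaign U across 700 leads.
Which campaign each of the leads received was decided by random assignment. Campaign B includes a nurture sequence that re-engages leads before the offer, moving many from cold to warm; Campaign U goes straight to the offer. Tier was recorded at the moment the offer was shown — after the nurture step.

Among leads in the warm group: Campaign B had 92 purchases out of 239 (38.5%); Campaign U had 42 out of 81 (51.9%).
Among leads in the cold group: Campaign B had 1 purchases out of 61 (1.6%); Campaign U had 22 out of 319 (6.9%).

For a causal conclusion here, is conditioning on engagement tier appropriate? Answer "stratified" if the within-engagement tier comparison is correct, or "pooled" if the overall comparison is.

The engagement tier-specific comparison favours Campaign U throughout, but the pooled figures favour Campaign B. The question is whether to condition on engagement tier.
The distribution of engagement tier is itself part of what the campaign does — it is an intermediate outcome. Holding it fixed would remove that part of the effect; the total effect is the pooled difference.
Pooled: Campaign B 31.0% vs Campaign U 16.0%; Campaign B is higher overall.

pooled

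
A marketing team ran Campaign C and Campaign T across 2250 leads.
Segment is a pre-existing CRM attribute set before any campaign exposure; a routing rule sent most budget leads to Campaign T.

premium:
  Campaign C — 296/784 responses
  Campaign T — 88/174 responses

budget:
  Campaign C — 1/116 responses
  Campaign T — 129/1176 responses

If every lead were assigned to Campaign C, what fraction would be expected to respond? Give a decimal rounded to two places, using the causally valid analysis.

Nothing the campaign does changes customer segment; the imbalance is an allocation artefact. With customer segment also predicting the outcome, the pooled figure is confounded, and the within-stratum comparison is the causal one.
Standardising Campaign C to the population customer segment mix: 0.426·296/784 + 0.574·1/116 = 0.166.

0.17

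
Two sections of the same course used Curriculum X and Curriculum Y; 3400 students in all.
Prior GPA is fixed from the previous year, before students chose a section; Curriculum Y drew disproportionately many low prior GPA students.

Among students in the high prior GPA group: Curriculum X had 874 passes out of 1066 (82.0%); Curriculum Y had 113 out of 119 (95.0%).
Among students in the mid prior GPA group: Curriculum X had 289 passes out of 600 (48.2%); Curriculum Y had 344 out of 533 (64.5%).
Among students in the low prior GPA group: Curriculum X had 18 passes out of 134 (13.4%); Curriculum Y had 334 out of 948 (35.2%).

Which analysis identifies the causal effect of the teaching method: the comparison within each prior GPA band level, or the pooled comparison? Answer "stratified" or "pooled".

Prior GPA band satisfies the back-door criterion: it is not a descendant of the teaching method, and it blocks the spurious path from teaching method to outcome. Adjusting for it (i.e., using the within-prior GPA band rates) gives the causal effect.
Within each level — high prior GPA: 82.0% vs 95.0%; mid prior GPA: 48.2% vs 64.5%; low prior GPA: 13.4% vs 35.2% — Curriculum Y is higher every time.

stratified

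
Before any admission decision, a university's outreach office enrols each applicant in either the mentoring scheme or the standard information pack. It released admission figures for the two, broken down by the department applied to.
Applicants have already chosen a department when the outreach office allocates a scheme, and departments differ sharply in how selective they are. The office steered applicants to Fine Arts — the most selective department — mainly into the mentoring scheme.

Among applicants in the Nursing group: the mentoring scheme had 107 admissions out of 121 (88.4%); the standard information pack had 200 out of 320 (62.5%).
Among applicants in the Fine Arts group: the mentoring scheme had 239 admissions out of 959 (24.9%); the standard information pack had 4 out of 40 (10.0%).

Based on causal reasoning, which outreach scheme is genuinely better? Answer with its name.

the mentoring scheme

The stratified and pooled comparisons disagree (the mentoring scheme wins within each department; the standard information pack wins overall), so the answer turns on the causal role of department.
Here department is a common cause — it drives both which outreach scheme a case falls under and the outcome. The crude comparison mixes populations; the stratum-specific rates are the causally relevant ones.
Within each level — Nursing: 88.4% vs 62.5%; Fine Arts: 24.9% vs 10.0% — the mentoring scheme is higher every time.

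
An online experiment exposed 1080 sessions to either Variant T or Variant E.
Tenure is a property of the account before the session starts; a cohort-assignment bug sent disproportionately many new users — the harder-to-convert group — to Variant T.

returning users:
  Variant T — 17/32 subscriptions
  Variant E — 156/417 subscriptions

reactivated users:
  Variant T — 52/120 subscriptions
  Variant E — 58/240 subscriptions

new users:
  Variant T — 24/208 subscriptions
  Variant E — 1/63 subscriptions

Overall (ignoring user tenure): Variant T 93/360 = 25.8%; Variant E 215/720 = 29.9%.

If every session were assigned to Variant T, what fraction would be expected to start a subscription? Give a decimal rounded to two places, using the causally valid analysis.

0.39

The stratified and pooled comparisons disagree (Variant T wins within each user tenure; Variant E wins overall), so the answer turns on the causal role of user tenure.
Since user tenure is a pre-existing factor (not a product of the variant) and it affects the outcome on its own, it is a confounder. The stratified rates, not the pooled rate, identify the causal effect.
Standardising Variant T to the population user tenure mix: 0.416·17/32 + 0.333·52/120 + 0.251·24/208 = 0.394.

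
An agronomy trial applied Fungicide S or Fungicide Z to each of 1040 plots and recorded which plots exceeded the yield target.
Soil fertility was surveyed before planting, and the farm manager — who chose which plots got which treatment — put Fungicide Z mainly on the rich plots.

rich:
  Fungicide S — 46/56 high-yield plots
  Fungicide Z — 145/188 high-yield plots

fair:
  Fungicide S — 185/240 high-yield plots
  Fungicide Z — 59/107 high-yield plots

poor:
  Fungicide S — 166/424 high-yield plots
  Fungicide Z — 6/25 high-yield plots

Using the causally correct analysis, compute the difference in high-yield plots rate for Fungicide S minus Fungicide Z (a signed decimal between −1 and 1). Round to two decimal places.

Nothing the fungicide does changes soil fertility; the imbalance is an allocation artefact. With soil fertility also predicting the outcome, the pooled figure is confounded, and the within-stratum comparison is the causal one.
Adjusting over the population distribution of soil fertility: 0.235·(0.821−0.771) + 0.334·(0.771−0.551) + 0.432·(0.392−0.240) = +0.150.

+0.15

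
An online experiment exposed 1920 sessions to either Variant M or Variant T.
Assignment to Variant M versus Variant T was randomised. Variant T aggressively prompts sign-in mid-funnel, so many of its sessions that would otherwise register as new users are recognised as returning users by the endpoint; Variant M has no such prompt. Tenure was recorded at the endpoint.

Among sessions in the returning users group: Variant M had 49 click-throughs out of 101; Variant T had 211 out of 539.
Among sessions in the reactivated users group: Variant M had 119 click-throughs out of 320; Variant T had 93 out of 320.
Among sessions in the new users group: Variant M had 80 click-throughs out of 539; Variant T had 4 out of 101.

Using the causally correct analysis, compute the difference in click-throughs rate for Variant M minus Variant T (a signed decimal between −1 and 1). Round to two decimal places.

-0.06

Within every user tenure level Variant M has the higher rate, yet pooled Variant T does — Simpson's reversal.
User tenure is recorded after the variant and is itself shifted by it — it sits on the causal path from variant to outcome. Conditioning on a mediator would strip out part of the effect we want; the pooled comparison gives the total causal effect.
The causal difference is the pooled difference: 0.258 − 0.321 = -0.062.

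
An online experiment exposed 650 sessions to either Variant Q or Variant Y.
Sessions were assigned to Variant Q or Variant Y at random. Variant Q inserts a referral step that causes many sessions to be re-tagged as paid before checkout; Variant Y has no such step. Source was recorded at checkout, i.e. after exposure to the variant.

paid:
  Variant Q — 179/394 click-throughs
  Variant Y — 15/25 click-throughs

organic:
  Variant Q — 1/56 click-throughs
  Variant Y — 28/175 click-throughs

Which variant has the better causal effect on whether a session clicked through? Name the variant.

Within every traffic source level Variant Y has the higher rate, yet pooled Variant Q does — Simpson's reversal.
Stratifying would compare variants among sessions the variants themselves sorted into traffic source groups — a form of selection on an intermediate. The unconditioned pooled rates give the total causal effect.
Pooled: Variant Q 40.0% vs Variant Y 21.5%; Variant Q is higher overall.

Variant Q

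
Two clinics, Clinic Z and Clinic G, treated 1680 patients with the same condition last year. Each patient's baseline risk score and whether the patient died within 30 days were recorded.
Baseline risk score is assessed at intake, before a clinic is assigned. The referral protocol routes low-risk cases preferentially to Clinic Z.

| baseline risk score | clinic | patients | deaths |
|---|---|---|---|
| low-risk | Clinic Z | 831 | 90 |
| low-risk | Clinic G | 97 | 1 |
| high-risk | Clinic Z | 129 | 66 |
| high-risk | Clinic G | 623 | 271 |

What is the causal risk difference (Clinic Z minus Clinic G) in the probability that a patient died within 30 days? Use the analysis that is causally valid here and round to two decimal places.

+0.09

Within every baseline risk score level Clinic G has the lower rate, yet pooled Clinic Z does — Simpson's reversal.
Since baseline risk score is a pre-existing factor (not a product of the clinic) and it affects the outcome on its own, it is a confounder. The stratified rates, not the pooled rate, identify the causal effect.
Adjusting over the population distribution of baseline risk score: 0.552·(0.108−0.010) + 0.448·(0.512−0.435) = +0.088.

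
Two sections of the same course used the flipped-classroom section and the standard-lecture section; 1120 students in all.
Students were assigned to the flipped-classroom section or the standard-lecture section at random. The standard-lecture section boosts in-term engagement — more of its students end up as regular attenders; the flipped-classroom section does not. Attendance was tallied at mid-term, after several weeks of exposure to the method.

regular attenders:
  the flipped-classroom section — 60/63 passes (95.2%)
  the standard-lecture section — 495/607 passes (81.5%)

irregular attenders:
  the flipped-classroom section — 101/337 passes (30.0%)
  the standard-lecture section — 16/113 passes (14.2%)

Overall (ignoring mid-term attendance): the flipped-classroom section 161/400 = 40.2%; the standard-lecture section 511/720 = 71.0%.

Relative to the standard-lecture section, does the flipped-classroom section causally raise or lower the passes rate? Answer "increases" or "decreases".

The mid-term attendance-specific comparison favours the flipped-classroom section throughout, but the pooled figures favour the standard-lecture section. The question is whether to condition on mid-term attendance.
Mid-term attendance is downstream of the teaching method. One should not condition on a consequence of treatment, so the overall rates are the right comparison.
Pooled: the flipped-classroom section 40.2% vs the standard-lecture section 71.0%; the standard-lecture section is higher overall.

decreases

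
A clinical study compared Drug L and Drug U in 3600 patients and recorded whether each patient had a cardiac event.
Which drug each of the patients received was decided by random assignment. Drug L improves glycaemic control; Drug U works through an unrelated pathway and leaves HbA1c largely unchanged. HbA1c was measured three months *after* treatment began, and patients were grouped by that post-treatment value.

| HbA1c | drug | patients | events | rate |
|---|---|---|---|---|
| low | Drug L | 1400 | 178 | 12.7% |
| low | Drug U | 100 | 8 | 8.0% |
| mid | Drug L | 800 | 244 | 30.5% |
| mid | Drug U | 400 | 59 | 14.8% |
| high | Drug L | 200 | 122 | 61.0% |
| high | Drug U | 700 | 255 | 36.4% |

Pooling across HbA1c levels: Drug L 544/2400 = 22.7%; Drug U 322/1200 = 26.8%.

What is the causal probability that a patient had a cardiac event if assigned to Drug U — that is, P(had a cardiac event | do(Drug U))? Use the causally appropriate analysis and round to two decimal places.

0.27

The HbA1c-specific comparison favours Drug U throughout, but the pooled figures favour Drug L. The question is whether to condition on HbA1c.
The distribution of HbA1c is itself part of what the drug does — it is an intermediate outcome. Holding it fixed would remove that part of the effect; the total effect is the pooled difference.
So P(outcome | do(Drug U)) is just the pooled rate for Drug U: 322/1200 = 0.268.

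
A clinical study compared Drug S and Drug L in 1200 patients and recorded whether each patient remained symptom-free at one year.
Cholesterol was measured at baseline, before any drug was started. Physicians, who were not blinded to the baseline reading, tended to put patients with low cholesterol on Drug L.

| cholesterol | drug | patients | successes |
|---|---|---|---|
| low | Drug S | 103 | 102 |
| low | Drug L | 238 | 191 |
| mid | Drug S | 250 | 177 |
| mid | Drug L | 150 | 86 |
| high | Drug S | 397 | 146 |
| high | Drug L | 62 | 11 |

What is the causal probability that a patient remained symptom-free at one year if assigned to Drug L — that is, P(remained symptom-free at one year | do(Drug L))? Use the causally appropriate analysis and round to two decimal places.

0.49

The cholesterol-specific comparison favours Drug S throughout, but the pooled figures favour Drug L. The question is whether to condition on cholesterol.
Cholesterol satisfies the back-door criterion: it is not a descendant of the drug, and it blocks the spurious path from drug to outcome. Adjusting for it (i.e., using the within-cholesterol rates) gives the causal effect.
Standardising Drug L to the population cholesterol mix: 0.284·191/238 + 0.333·86/150 + 0.383·11/62 = 0.487.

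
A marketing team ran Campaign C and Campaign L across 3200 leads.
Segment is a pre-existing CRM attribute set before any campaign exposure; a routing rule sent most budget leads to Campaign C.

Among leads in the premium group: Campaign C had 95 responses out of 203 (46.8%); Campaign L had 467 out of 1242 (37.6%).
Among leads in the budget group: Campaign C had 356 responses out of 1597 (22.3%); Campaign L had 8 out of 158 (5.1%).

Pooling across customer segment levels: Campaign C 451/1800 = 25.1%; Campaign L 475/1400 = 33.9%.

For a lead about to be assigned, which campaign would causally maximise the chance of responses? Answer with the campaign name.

Campaign C

Since customer segment is a pre-existing factor (not a product of the campaign) and it affects the outcome on its own, it is a confounder. The stratified rates, not the pooled rate, identify the causal effect.
Within each level — premium: 46.8% vs 37.6%; budget: 22.3% vs 5.1% — Campaign C is higher every time.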